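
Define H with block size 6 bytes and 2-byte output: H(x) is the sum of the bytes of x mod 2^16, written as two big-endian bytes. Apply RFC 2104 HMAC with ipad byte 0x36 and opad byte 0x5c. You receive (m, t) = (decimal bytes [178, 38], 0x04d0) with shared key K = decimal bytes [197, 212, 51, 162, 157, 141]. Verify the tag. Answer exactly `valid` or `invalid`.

valid

Key decimal bytes [197, 212, 51, 162, 157, 141] = c5 d4 33 a2 9d 8d is exactly B = 6 bytes: K' = c5 d4 33 a2 9d 8d.
K' ⊕ ipad = f3 e2 05 94 ab bb; K' ⊕ opad = 99 88 6f fe c1 d1.
Inner hash: sum = 243+226+5+148+171+187+178+38 = 1196 → 04 ac.
Outer hash (recomputed tag): sum = 153+136+111+254+193+209+4+172 = 1232 → 04 d0.
Recomputed tag = 04d0; claimed = 04d0 → match.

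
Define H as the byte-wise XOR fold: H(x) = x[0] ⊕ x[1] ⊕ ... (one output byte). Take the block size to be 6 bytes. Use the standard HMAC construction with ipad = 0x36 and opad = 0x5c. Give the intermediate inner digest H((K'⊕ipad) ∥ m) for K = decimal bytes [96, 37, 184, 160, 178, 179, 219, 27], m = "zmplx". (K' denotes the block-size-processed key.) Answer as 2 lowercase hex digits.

Key decimal bytes [96, 37, 184, 160, 178, 179, 219, 27] = 60 25 b8 a0 b2 b3 db 1b is 8 bytes > B = 6, so hash it first: H(key) = 9c, then zero-pad to 6 bytes: K' = 9c 00 00 00 00 00.
K' ⊕ ipad = aa 36 36 36 36 36.
Inner input = aa 36 36 36 36 36 ∥ 7a 6d 70 6c 78.
Inner hash: XOR aa⊕36⊕36⊕36⊕36⊕36⊕7a⊕6d⊕70⊕6c⊕78 = ef.

ef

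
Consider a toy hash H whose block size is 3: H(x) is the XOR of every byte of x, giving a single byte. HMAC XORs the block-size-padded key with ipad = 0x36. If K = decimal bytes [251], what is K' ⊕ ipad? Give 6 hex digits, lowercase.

cd3636

Key decimal bytes [251] = fb is 1 byte ≤ B = 3; zero-pad to 3 bytes: K' = fb 00 00.
XOR each byte with 0x36: fb⊕36=cd, 00⊕36=36, 00⊕36=36.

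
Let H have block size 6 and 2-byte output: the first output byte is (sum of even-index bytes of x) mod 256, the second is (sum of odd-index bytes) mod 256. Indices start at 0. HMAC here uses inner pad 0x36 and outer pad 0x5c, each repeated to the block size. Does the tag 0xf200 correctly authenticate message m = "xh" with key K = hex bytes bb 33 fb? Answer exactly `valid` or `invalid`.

valid

Key hex bytes bb 33 fb is 3 bytes ≤ B = 6; zero-pad to 6 bytes: K' = bb 33 fb 00 00 00.
K' ⊕ ipad = 8d 05 cd 36 36 36; K' ⊕ opad = e7 6f a7 5c 5c 5c.
Inner hash: even-index sum = 520 mod 256 = 8; odd-index sum = 217 mod 256 = 217 → 08 d9.
Outer hash (recomputed tag): even-index sum = 498 mod 256 = 242; odd-index sum = 512 mod 256 = 0 → f2 00.
Recomputed tag = f200; claimed = f200 → match.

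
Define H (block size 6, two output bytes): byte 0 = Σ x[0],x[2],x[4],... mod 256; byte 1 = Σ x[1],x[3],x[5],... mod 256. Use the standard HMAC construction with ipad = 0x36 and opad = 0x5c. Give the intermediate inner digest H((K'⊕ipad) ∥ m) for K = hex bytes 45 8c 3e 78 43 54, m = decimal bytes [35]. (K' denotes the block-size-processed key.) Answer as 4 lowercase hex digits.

136a

Key hex bytes 45 8c 3e 78 43 54 is exactly B = 6 bytes: K' = 45 8c 3e 78 43 54.
K' ⊕ ipad = 73 ba 08 4e 75 62.
Inner input = 73 ba 08 4e 75 62 ∥ 23.
Inner hash: even-index sum = 275 mod 256 = 19; odd-index sum = 362 mod 256 = 106 → 13 6a.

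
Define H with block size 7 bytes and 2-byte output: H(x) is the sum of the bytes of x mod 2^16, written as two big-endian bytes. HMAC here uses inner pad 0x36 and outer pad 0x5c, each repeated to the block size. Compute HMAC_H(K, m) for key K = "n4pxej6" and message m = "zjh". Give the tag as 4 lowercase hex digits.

Key "n4pxej6" = 6e 34 70 78 65 6a 36 is exactly B = 7 bytes: K' = 6e 34 70 78 65 6a 36.
K' ⊕ ipad = 58 02 46 4e 53 5c 00.  K' ⊕ opad = 32 68 2c 24 39 36 6a.
Inner input = (K'⊕ipad) ∥ m = 58 02 46 4e 53 5c 00 ∥ 7a 6a 68.
Inner hash: sum = 88+2+70+78+83+92+0+122+106+104 = 745 → 02 e9.
Outer input = (K'⊕opad) ∥ inner = 32 68 2c 24 39 36 6a ∥ 02 e9.
Outer hash (tag): sum = 50+104+44+36+57+54+106+2+233 = 686 → 02 ae.

02ae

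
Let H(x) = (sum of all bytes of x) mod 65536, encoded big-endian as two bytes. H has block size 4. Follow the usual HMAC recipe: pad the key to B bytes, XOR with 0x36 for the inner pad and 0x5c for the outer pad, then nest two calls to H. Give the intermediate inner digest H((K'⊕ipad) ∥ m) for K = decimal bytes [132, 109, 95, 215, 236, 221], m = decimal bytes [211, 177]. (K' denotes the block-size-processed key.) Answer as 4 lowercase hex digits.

02eb

Key decimal bytes [132, 109, 95, 215, 236, 221] = 84 6d 5f d7 ec dd is 6 bytes > B = 4, so hash it first: H(key) = 03 f0, then zero-pad to 4 bytes: K' = 03 f0 00 00.
K' ⊕ ipad = 35 c6 36 36.
Inner input = 35 c6 36 36 ∥ d3 b1.
Inner hash: sum = 53+198+54+54+211+177 = 747 → 02 eb.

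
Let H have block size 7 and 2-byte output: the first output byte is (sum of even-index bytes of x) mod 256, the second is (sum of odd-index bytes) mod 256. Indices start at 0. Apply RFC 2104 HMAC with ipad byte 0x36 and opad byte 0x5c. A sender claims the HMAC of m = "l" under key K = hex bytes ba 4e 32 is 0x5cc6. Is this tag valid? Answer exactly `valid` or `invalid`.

Key hex bytes ba 4e 32 is 3 bytes ≤ B = 7; zero-pad to 7 bytes: K' = ba 4e 32 00 00 00 00.
K' ⊕ ipad = 8c 78 04 36 36 36 36; K' ⊕ opad = e6 12 6e 5c 5c 5c 5c.
Inner hash: even-index sum = 252 mod 256 = 252; odd-index sum = 336 mod 256 = 80 → fc 50.
Outer hash (recomputed tag): even-index sum = 604 mod 256 = 92; odd-index sum = 454 mod 256 = 198 → 5c c6.
Recomputed tag = 5cc6; claimed = 5cc6 → match.

valid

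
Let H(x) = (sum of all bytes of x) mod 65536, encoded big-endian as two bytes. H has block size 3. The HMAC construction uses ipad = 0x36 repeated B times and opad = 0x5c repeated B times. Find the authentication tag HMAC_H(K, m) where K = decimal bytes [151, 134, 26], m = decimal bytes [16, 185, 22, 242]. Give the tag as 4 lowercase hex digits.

023c

Key decimal bytes [151, 134, 26] = 97 86 1a is exactly B = 3 bytes: K' = 97 86 1a.
K' ⊕ ipad = a1 b0 2c.  K' ⊕ opad = cb da 46.
Inner input = (K'⊕ipad) ∥ m = a1 b0 2c ∥ 10 b9 16 f2.
Inner hash: sum = 161+176+44+16+185+22+242 = 846 → 03 4e.
Outer input = (K'⊕opad) ∥ inner = cb da 46 ∥ 03 4e.
Outer hash (tag): sum = 203+218+70+3+78 = 572 → 02 3c.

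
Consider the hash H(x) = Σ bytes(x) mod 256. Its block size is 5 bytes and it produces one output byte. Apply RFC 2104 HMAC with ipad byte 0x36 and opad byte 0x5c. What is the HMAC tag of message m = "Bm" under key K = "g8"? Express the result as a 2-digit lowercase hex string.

Key "g8" = 67 38 is 2 bytes ≤ B = 5; zero-pad to 5 bytes: K' = 67 38 00 00 00.
K' ⊕ ipad = 51 0e 36 36 36.  K' ⊕ opad = 3b 64 5c 5c 5c.
Inner input = (K'⊕ipad) ∥ m = 51 0e 36 36 36 ∥ 42 6d.
Inner hash: sum = 81+14+54+54+54+66+109 = 432; mod 256 = 176 → b0.
Outer input = (K'⊕opad) ∥ inner = 3b 64 5c 5c 5c ∥ b0.
Outer hash (tag): sum = 59+100+92+92+92+176 = 611; mod 256 = 99 → 63.

63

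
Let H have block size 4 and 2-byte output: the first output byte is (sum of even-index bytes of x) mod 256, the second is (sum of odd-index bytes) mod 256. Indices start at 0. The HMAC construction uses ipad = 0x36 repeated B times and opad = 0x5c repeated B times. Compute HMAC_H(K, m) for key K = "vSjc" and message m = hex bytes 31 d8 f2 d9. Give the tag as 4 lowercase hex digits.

1fb9

Key "vSjc" = 76 53 6a 63 is exactly B = 4 bytes: K' = 76 53 6a 63.
K' ⊕ ipad = 40 65 5c 55.  K' ⊕ opad = 2a 0f 36 3f.
Inner input = (K'⊕ipad) ∥ m = 40 65 5c 55 ∥ 31 d8 f2 d9.
Inner hash: even-index sum = 447 mod 256 = 191; odd-index sum = 619 mod 256 = 107 → bf 6b.
Outer input = (K'⊕opad) ∥ inner = 2a 0f 36 3f ∥ bf 6b.
Outer hash (tag): even-index sum = 287 mod 256 = 31; odd-index sum = 185 mod 256 = 185 → 1f b9.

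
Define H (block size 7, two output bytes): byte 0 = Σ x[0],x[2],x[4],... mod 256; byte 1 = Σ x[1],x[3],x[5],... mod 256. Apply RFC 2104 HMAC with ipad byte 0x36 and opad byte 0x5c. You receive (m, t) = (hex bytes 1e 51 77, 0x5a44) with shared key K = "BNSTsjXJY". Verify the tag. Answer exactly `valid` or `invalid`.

Key "BNSTsjXJY" = 42 4e 53 54 73 6a 58 4a 59 is 9 bytes > B = 7, so hash it first: H(key) = b9 56, then zero-pad to 7 bytes: K' = b9 56 00 00 00 00 00.
K' ⊕ ipad = 8f 60 36 36 36 36 36; K' ⊕ opad = e5 0a 5c 5c 5c 5c 5c.
Inner hash: even-index sum = 386 mod 256 = 130; odd-index sum = 353 mod 256 = 97 → 82 61.
Outer hash (recomputed tag): even-index sum = 602 mod 256 = 90; odd-index sum = 324 mod 256 = 68 → 5a 44.
Recomputed tag = 5a44; claimed = 5a44 → match.

valid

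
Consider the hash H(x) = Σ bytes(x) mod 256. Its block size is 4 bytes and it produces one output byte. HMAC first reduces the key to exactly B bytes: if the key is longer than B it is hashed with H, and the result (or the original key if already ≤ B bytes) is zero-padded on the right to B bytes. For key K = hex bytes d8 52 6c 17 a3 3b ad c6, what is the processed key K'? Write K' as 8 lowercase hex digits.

fe000000

|K| = 8 > B = 4, so first hash the key.
H(K): sum = 216+82+108+23+163+59+173+198 = 1022; mod 256 = 254 → fe.
Zero-pad H(K) = fe to 4 bytes: K' = fe 00 00 00.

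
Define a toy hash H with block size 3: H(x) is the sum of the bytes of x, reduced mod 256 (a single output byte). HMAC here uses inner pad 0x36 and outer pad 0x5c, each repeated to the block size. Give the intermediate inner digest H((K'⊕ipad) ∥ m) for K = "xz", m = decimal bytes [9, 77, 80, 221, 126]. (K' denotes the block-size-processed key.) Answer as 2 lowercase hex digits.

Key "xz" = 78 7a is 2 bytes ≤ B = 3; zero-pad to 3 bytes: K' = 78 7a 00.
K' ⊕ ipad = 4e 4c 36.
Inner input = 4e 4c 36 ∥ 09 4d 50 dd 7e.
Inner hash: sum = 78+76+54+9+77+80+221+126 = 721; mod 256 = 209 → d1.

d1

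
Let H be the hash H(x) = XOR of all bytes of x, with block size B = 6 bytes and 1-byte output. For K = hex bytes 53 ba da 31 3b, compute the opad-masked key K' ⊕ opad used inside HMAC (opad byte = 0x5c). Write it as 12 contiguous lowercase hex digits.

0fe6866d675c

Key hex bytes 53 ba da 31 3b is 5 bytes ≤ B = 6; zero-pad to 6 bytes: K' = 53 ba da 31 3b 00.
XOR each byte with 0x5c: 53⊕5c=0f, ba⊕5c=e6, da⊕5c=86, 31⊕5c=6d, 3b⊕5c=67, 00⊕5c=5c.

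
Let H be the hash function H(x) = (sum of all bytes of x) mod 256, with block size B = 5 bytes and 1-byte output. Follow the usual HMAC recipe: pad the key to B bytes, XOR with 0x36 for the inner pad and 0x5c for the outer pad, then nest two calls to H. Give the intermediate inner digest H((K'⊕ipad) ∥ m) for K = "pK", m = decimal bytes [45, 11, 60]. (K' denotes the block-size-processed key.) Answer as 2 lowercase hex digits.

d9

Key "pK" = 70 4b is 2 bytes ≤ B = 5; zero-pad to 5 bytes: K' = 70 4b 00 00 00.
K' ⊕ ipad = 46 7d 36 36 36.
Inner input = 46 7d 36 36 36 ∥ 2d 0b 3c.
Inner hash: sum = 70+125+54+54+54+45+11+60 = 473; mod 256 = 217 → d9.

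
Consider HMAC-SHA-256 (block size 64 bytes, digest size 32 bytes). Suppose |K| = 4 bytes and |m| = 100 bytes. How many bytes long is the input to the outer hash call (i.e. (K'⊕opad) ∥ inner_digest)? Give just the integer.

Key is 4 ≤ 64 bytes, zero-padded: |K'| = 64.
Outer input = (K'⊕opad) ∥ H(inner) → 64 + 32 = 96 bytes.

96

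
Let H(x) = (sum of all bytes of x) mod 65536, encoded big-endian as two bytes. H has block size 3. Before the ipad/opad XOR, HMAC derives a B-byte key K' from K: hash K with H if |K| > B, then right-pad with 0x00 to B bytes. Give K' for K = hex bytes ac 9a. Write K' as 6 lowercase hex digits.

ac9a00

Key hex bytes ac 9a is 2 bytes ≤ B = 3; zero-pad to 3 bytes: K' = ac 9a 00.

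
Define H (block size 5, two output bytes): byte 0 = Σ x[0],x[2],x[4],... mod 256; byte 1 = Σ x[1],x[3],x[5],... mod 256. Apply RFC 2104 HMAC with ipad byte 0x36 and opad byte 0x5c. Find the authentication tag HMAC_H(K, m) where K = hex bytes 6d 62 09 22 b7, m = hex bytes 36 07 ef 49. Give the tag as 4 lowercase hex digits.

Key hex bytes 6d 62 09 22 b7 is exactly B = 5 bytes: K' = 6d 62 09 22 b7.
K' ⊕ ipad = 5b 54 3f 14 81.  K' ⊕ opad = 31 3e 55 7e eb.
Inner input = (K'⊕ipad) ∥ m = 5b 54 3f 14 81 ∥ 36 07 ef 49.
Inner hash: even-index sum = 363 mod 256 = 107; odd-index sum = 397 mod 256 = 141 → 6b 8d.
Outer input = (K'⊕opad) ∥ inner = 31 3e 55 7e eb ∥ 6b 8d.
Outer hash (tag): even-index sum = 510 mod 256 = 254; odd-index sum = 295 mod 256 = 39 → fe 27.

fe27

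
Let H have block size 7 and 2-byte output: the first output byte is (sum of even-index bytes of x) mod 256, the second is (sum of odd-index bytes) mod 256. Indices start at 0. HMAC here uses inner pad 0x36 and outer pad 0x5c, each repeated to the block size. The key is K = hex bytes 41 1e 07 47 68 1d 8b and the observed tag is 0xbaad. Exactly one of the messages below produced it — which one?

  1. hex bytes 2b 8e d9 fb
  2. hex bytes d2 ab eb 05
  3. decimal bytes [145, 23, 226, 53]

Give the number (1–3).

3

Key hex bytes 41 1e 07 47 68 1d 8b is exactly B = 7 bytes: K' = 41 1e 07 47 68 1d 8b.
K' ⊕ ipad = 77 28 31 71 5e 2b bd; K' ⊕ opad = 1d 42 5b 1b 34 41 d7.
m1: inner = H(77 28 31 71 5e 2b bd 2b 8e d9 fb) = 4c c8; tag = H(1d 42 5b 1b 34 41 d7 4c c8) = 4bea
m2: inner = H(77 28 31 71 5e 2b bd d2 ab eb 05) = 73 81; tag = H(1d 42 5b 1b 34 41 d7 73 81) = 0411
m3: inner = H(77 28 31 71 5e 2b bd 91 17 e2 35) = 0f 37; tag = H(1d 42 5b 1b 34 41 d7 0f 37) = baad ← matches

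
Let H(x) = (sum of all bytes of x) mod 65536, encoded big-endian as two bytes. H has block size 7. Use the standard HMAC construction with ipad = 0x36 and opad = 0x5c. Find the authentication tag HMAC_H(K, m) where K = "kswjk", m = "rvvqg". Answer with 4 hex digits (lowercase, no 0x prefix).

Key "kswjk" = 6b 73 77 6a 6b is 5 bytes ≤ B = 7; zero-pad to 7 bytes: K' = 6b 73 77 6a 6b 00 00.
K' ⊕ ipad = 5d 45 41 5c 5d 36 36.  K' ⊕ opad = 37 2f 2b 36 37 5c 5c.
Inner input = (K'⊕ipad) ∥ m = 5d 45 41 5c 5d 36 36 ∥ 72 76 76 71 67.
Inner hash: sum = 93+69+65+92+93+54+54+114+118+118+113+103 = 1086 → 04 3e.
Outer input = (K'⊕opad) ∥ inner = 37 2f 2b 36 37 5c 5c ∥ 04 3e.
Outer hash (tag): sum = 55+47+43+54+55+92+92+4+62 = 504 → 01 f8.

01f8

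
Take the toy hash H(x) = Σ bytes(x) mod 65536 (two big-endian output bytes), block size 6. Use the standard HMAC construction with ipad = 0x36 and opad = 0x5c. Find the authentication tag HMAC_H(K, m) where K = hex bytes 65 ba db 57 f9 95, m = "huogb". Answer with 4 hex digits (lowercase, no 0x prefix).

Key hex bytes 65 ba db 57 f9 95 is exactly B = 6 bytes: K' = 65 ba db 57 f9 95.
K' ⊕ ipad = 53 8c ed 61 cf a3.  K' ⊕ opad = 39 e6 87 0b a5 c9.
Inner input = (K'⊕ipad) ∥ m = 53 8c ed 61 cf a3 ∥ 68 75 6f 67 62.
Inner hash: sum = 83+140+237+97+207+163+104+117+111+103+98 = 1460 → 05 b4.
Outer input = (K'⊕opad) ∥ inner = 39 e6 87 0b a5 c9 ∥ 05 b4.
Outer hash (tag): sum = 57+230+135+11+165+201+5+180 = 984 → 03 d8.

03d8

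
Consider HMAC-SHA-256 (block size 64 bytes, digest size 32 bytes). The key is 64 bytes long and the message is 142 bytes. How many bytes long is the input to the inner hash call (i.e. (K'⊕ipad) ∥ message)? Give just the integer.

206

Key is 64 ≤ 64 bytes, zero-padded: |K'| = 64.
Inner input = (K'⊕ipad) ∥ m → 64 + 142 = 206 bytes.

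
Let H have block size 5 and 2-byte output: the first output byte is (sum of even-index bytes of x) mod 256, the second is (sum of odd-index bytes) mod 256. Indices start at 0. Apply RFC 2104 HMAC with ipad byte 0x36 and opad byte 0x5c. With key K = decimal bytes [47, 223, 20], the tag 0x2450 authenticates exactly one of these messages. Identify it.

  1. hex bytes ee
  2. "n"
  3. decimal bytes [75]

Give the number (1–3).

Key decimal bytes [47, 223, 20] = 2f df 14 is 3 bytes ≤ B = 5; zero-pad to 5 bytes: K' = 2f df 14 00 00.
K' ⊕ ipad = 19 e9 22 36 36; K' ⊕ opad = 73 83 48 5c 5c.
m1: inner = H(19 e9 22 36 36 ee) = 71 0d; tag = H(73 83 48 5c 5c 71 0d) = 2450 ← matches
m2: inner = H(19 e9 22 36 36 6e) = 71 8d; tag = H(73 83 48 5c 5c 71 8d) = a450
m3: inner = H(19 e9 22 36 36 4b) = 71 6a; tag = H(73 83 48 5c 5c 71 6a) = 8150

1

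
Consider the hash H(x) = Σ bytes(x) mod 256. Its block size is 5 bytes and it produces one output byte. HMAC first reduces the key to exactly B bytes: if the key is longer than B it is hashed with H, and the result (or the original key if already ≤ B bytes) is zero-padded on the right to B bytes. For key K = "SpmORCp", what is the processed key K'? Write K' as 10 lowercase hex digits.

8400000000

|K| = 7 > B = 5, so first hash the key.
H(K): sum = 83+112+109+79+82+67+112 = 644; mod 256 = 132 → 84.
Zero-pad H(K) = 84 to 5 bytes: K' = 84 00 00 00 00.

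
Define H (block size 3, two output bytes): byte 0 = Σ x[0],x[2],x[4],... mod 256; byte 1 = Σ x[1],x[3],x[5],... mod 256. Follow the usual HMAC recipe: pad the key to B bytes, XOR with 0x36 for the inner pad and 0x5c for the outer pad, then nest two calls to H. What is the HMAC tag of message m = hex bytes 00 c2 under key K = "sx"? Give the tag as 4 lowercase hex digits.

d961

Key "sx" = 73 78 is 2 bytes ≤ B = 3; zero-pad to 3 bytes: K' = 73 78 00.
K' ⊕ ipad = 45 4e 36.  K' ⊕ opad = 2f 24 5c.
Inner input = (K'⊕ipad) ∥ m = 45 4e 36 ∥ 00 c2.
Inner hash: even-index sum = 317 mod 256 = 61; odd-index sum = 78 mod 256 = 78 → 3d 4e.
Outer input = (K'⊕opad) ∥ inner = 2f 24 5c ∥ 3d 4e.
Outer hash (tag): even-index sum = 217 mod 256 = 217; odd-index sum = 97 mod 256 = 97 → d9 61.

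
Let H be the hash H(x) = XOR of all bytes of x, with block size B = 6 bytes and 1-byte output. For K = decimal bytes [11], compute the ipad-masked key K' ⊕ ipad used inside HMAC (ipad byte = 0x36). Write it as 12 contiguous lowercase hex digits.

3d3636363636

Key decimal bytes [11] = 0b is 1 byte ≤ B = 6; zero-pad to 6 bytes: K' = 0b 00 00 00 00 00.
XOR each byte with 0x36: 0b⊕36=3d, 00⊕36=36, 00⊕36=36, 00⊕36=36, 00⊕36=36, 00⊕36=36.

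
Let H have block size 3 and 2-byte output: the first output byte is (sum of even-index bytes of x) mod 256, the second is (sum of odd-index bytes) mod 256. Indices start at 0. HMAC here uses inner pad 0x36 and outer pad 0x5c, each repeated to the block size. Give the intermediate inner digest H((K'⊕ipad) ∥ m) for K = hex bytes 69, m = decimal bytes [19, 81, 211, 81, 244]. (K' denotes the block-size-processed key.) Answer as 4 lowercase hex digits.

3710

Key hex bytes 69 is 1 byte ≤ B = 3; zero-pad to 3 bytes: K' = 69 00 00.
K' ⊕ ipad = 5f 36 36.
Inner input = 5f 36 36 ∥ 13 51 d3 51 f4.
Inner hash: even-index sum = 311 mod 256 = 55; odd-index sum = 528 mod 256 = 16 → 37 10.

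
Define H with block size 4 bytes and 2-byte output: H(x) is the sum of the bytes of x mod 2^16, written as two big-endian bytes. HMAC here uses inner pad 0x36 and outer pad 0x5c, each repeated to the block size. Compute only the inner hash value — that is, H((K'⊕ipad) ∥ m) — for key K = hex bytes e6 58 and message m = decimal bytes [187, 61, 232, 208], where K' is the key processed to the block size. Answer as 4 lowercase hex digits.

045a

Key hex bytes e6 58 is 2 bytes ≤ B = 4; zero-pad to 4 bytes: K' = e6 58 00 00.
K' ⊕ ipad = d0 6e 36 36.
Inner input = d0 6e 36 36 ∥ bb 3d e8 d0.
Inner hash: sum = 208+110+54+54+187+61+232+208 = 1114 → 04 5a.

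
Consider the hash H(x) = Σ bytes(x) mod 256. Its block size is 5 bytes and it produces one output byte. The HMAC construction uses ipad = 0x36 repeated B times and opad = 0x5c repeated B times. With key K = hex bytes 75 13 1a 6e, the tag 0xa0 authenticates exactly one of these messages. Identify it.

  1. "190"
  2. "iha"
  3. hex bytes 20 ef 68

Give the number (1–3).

Key hex bytes 75 13 1a 6e is 4 bytes ≤ B = 5; zero-pad to 5 bytes: K' = 75 13 1a 6e 00.
K' ⊕ ipad = 43 25 2c 58 36; K' ⊕ opad = 29 4f 46 32 5c.
m1: inner = H(43 25 2c 58 36 31 39 30) = bc; tag = H(29 4f 46 32 5c bc) = 08
m2: inner = H(43 25 2c 58 36 69 68 61) = 54; tag = H(29 4f 46 32 5c 54) = a0 ← matches
m3: inner = H(43 25 2c 58 36 20 ef 68) = 99; tag = H(29 4f 46 32 5c 99) = e5

2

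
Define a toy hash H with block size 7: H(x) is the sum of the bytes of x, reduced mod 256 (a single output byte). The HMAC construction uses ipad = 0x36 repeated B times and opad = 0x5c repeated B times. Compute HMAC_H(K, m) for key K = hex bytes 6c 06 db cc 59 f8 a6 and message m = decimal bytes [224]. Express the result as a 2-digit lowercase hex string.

Key hex bytes 6c 06 db cc 59 f8 a6 is exactly B = 7 bytes: K' = 6c 06 db cc 59 f8 a6.
K' ⊕ ipad = 5a 30 ed fa 6f ce 90.  K' ⊕ opad = 30 5a 87 90 05 a4 fa.
Inner input = (K'⊕ipad) ∥ m = 5a 30 ed fa 6f ce 90 ∥ e0.
Inner hash: sum = 90+48+237+250+111+206+144+224 = 1310; mod 256 = 30 → 1e.
Outer input = (K'⊕opad) ∥ inner = 30 5a 87 90 05 a4 fa ∥ 1e.
Outer hash (tag): sum = 48+90+135+144+5+164+250+30 = 866; mod 256 = 98 → 62.

62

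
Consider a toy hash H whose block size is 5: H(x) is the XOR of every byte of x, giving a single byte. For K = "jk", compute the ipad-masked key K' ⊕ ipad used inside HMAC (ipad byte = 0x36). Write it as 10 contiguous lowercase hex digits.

5c5d363636

Key "jk" = 6a 6b is 2 bytes ≤ B = 5; zero-pad to 5 bytes: K' = 6a 6b 00 00 00.
XOR each byte with 0x36: 6a⊕36=5c, 6b⊕36=5d, 00⊕36=36, 00⊕36=36, 00⊕36=36.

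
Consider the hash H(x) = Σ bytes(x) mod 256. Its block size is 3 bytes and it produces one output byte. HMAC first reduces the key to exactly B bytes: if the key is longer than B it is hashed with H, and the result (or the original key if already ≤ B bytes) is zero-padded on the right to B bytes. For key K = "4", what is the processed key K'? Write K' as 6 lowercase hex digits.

340000

Key "4" = 34 is 1 byte ≤ B = 3; zero-pad to 3 bytes: K' = 34 00 00.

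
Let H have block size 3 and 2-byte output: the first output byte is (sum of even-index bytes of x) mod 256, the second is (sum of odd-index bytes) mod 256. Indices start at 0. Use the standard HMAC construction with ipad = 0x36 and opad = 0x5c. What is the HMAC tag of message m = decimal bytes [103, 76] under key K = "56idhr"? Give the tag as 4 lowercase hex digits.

Key "56idhr" = 35 36 69 64 68 72 is 6 bytes > B = 3, so hash it first: H(key) = 06 0c, then zero-pad to 3 bytes: K' = 06 0c 00.
K' ⊕ ipad = 30 3a 36.  K' ⊕ opad = 5a 50 5c.
Inner input = (K'⊕ipad) ∥ m = 30 3a 36 ∥ 67 4c.
Inner hash: even-index sum = 178 mod 256 = 178; odd-index sum = 161 mod 256 = 161 → b2 a1.
Outer input = (K'⊕opad) ∥ inner = 5a 50 5c ∥ b2 a1.
Outer hash (tag): even-index sum = 343 mod 256 = 87; odd-index sum = 258 mod 256 = 2 → 57 02.

5702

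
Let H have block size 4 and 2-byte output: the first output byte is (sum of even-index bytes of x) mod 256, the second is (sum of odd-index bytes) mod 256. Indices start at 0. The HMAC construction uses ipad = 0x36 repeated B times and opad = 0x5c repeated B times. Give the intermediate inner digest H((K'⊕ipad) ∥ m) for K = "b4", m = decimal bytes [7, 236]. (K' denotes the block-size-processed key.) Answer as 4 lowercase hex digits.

9124

Key "b4" = 62 34 is 2 bytes ≤ B = 4; zero-pad to 4 bytes: K' = 62 34 00 00.
K' ⊕ ipad = 54 02 36 36.
Inner input = 54 02 36 36 ∥ 07 ec.
Inner hash: even-index sum = 145 mod 256 = 145; odd-index sum = 292 mod 256 = 36 → 91 24.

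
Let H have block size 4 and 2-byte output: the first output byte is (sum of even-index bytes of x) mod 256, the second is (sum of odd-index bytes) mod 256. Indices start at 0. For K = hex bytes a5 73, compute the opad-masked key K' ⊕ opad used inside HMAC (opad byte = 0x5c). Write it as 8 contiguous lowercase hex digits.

Key hex bytes a5 73 is 2 bytes ≤ B = 4; zero-pad to 4 bytes: K' = a5 73 00 00.
XOR each byte with 0x5c: a5⊕5c=f9, 73⊕5c=2f, 00⊕5c=5c, 00⊕5c=5c.

f92f5c5c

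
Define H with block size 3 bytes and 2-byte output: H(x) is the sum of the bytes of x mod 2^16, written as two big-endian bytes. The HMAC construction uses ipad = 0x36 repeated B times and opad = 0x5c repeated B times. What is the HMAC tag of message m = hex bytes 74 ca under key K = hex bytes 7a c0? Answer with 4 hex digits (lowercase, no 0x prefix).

01d6

Key hex bytes 7a c0 is 2 bytes ≤ B = 3; zero-pad to 3 bytes: K' = 7a c0 00.
K' ⊕ ipad = 4c f6 36.  K' ⊕ opad = 26 9c 5c.
Inner input = (K'⊕ipad) ∥ m = 4c f6 36 ∥ 74 ca.
Inner hash: sum = 76+246+54+116+202 = 694 → 02 b6.
Outer input = (K'⊕opad) ∥ inner = 26 9c 5c ∥ 02 b6.
Outer hash (tag): sum = 38+156+92+2+182 = 470 → 01 d6.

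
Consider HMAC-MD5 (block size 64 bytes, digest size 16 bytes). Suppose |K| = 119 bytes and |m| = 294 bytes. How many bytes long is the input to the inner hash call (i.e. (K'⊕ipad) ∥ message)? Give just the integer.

358

Key is 119 > 64 bytes, so it is hashed to 16 bytes then zero-padded to 64: |K'| = 64.
Inner input = (K'⊕ipad) ∥ m → 64 + 294 = 358 bytes.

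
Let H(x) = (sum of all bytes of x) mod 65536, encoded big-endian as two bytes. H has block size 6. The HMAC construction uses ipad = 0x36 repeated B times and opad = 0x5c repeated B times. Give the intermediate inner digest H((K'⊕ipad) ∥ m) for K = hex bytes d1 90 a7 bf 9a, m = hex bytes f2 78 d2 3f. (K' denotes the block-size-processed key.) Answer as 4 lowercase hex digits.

0604

Key hex bytes d1 90 a7 bf 9a is 5 bytes ≤ B = 6; zero-pad to 6 bytes: K' = d1 90 a7 bf 9a 00.
K' ⊕ ipad = e7 a6 91 89 ac 36.
Inner input = e7 a6 91 89 ac 36 ∥ f2 78 d2 3f.
Inner hash: sum = 231+166+145+137+172+54+242+120+210+63 = 1540 → 06 04.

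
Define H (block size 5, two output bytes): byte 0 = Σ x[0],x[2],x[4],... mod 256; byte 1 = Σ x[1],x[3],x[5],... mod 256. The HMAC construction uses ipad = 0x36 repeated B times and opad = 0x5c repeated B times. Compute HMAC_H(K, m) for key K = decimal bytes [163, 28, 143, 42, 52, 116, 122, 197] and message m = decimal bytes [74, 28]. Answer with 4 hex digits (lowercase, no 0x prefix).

Key decimal bytes [163, 28, 143, 42, 52, 116, 122, 197] = a3 1c 8f 2a 34 74 7a c5 is 8 bytes > B = 5, so hash it first: H(key) = e0 7f, then zero-pad to 5 bytes: K' = e0 7f 00 00 00.
K' ⊕ ipad = d6 49 36 36 36.  K' ⊕ opad = bc 23 5c 5c 5c.
Inner input = (K'⊕ipad) ∥ m = d6 49 36 36 36 ∥ 4a 1c.
Inner hash: even-index sum = 350 mod 256 = 94; odd-index sum = 201 mod 256 = 201 → 5e c9.
Outer input = (K'⊕opad) ∥ inner = bc 23 5c 5c 5c ∥ 5e c9.
Outer hash (tag): even-index sum = 573 mod 256 = 61; odd-index sum = 221 mod 256 = 221 → 3d dd.

3ddd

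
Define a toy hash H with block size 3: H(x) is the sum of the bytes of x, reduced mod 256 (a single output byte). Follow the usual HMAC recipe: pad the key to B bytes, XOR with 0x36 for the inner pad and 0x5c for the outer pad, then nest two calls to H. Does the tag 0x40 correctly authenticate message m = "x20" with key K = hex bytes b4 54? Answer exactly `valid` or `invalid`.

Key hex bytes b4 54 is 2 bytes ≤ B = 3; zero-pad to 3 bytes: K' = b4 54 00.
K' ⊕ ipad = 82 62 36; K' ⊕ opad = e8 08 5c.
Inner hash: sum = 130+98+54+120+50+48 = 500; mod 256 = 244 → f4.
Outer hash (recomputed tag): sum = 232+8+92+244 = 576; mod 256 = 64 → 40.
Recomputed tag = 40; claimed = 40 → match.

valid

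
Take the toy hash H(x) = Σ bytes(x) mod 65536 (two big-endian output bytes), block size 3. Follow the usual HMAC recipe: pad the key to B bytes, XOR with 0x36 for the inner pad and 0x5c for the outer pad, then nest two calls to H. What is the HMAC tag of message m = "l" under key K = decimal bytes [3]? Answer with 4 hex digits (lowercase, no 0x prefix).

0125

Key decimal bytes [3] = 03 is 1 byte ≤ B = 3; zero-pad to 3 bytes: K' = 03 00 00.
K' ⊕ ipad = 35 36 36.  K' ⊕ opad = 5f 5c 5c.
Inner input = (K'⊕ipad) ∥ m = 35 36 36 ∥ 6c.
Inner hash: sum = 53+54+54+108 = 269 → 01 0d.
Outer input = (K'⊕opad) ∥ inner = 5f 5c 5c ∥ 01 0d.
Outer hash (tag): sum = 95+92+92+1+13 = 293 → 01 25.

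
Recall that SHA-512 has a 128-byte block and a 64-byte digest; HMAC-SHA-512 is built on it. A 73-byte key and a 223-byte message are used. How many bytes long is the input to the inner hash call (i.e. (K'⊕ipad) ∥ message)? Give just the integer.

351

Key is 73 ≤ 128 bytes, zero-padded: |K'| = 128.
Inner input = (K'⊕ipad) ∥ m → 128 + 223 = 351 bytes.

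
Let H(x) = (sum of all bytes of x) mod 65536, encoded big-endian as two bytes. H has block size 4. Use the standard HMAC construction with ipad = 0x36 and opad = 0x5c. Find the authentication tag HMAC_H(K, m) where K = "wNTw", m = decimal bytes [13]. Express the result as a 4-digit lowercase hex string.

Key "wNTw" = 77 4e 54 77 is exactly B = 4 bytes: K' = 77 4e 54 77.
K' ⊕ ipad = 41 78 62 41.  K' ⊕ opad = 2b 12 08 2b.
Inner input = (K'⊕ipad) ∥ m = 41 78 62 41 ∥ 0d.
Inner hash: sum = 65+120+98+65+13 = 361 → 01 69.
Outer input = (K'⊕opad) ∥ inner = 2b 12 08 2b ∥ 01 69.
Outer hash (tag): sum = 43+18+8+43+1+105 = 218 → 00 da.

00da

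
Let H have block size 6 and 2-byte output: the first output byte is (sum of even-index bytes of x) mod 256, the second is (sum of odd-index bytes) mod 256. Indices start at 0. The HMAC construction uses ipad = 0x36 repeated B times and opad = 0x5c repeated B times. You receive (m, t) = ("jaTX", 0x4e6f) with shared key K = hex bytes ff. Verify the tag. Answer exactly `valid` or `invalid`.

valid

Key hex bytes ff is 1 byte ≤ B = 6; zero-pad to 6 bytes: K' = ff 00 00 00 00 00.
K' ⊕ ipad = c9 36 36 36 36 36; K' ⊕ opad = a3 5c 5c 5c 5c 5c.
Inner hash: even-index sum = 499 mod 256 = 243; odd-index sum = 347 mod 256 = 91 → f3 5b.
Outer hash (recomputed tag): even-index sum = 590 mod 256 = 78; odd-index sum = 367 mod 256 = 111 → 4e 6f.
Recomputed tag = 4e6f; claimed = 4e6f → match.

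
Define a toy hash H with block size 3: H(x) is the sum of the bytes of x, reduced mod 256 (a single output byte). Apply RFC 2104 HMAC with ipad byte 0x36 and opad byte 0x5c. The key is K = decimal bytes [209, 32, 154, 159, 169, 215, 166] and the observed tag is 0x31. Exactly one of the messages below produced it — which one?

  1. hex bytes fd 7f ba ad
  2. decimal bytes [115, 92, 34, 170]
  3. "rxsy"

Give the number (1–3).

2

Key decimal bytes [209, 32, 154, 159, 169, 215, 166] = d1 20 9a 9f a9 d7 a6 is 7 bytes > B = 3, so hash it first: H(key) = 50, then zero-pad to 3 bytes: K' = 50 00 00.
K' ⊕ ipad = 66 36 36; K' ⊕ opad = 0c 5c 5c.
m1: inner = H(66 36 36 fd 7f ba ad) = b5; tag = H(0c 5c 5c b5) = 79
m2: inner = H(66 36 36 73 5c 22 aa) = 6d; tag = H(0c 5c 5c 6d) = 31 ← matches
m3: inner = H(66 36 36 72 78 73 79) = a8; tag = H(0c 5c 5c a8) = 6c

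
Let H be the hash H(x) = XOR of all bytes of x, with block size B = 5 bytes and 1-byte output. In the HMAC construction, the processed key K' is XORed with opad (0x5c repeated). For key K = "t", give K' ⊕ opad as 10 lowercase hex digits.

Key "t" = 74 is 1 byte ≤ B = 5; zero-pad to 5 bytes: K' = 74 00 00 00 00.
XOR each byte with 0x5c: 74⊕5c=28, 00⊕5c=5c, 00⊕5c=5c, 00⊕5c=5c, 00⊕5c=5c.

285c5c5c5c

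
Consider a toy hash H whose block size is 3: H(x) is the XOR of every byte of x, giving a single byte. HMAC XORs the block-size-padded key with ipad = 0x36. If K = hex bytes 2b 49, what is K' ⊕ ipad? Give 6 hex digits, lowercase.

1d7f36

Key hex bytes 2b 49 is 2 bytes ≤ B = 3; zero-pad to 3 bytes: K' = 2b 49 00.
XOR each byte with 0x36: 2b⊕36=1d, 49⊕36=7f, 00⊕36=36.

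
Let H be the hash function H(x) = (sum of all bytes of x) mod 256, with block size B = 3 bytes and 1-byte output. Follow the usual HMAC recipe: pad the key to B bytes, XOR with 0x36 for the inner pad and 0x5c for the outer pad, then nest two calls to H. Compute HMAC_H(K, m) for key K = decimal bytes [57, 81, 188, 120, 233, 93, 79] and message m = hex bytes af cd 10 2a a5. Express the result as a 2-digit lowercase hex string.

Key decimal bytes [57, 81, 188, 120, 233, 93, 79] = 39 51 bc 78 e9 5d 4f is 7 bytes > B = 3, so hash it first: H(key) = 53, then zero-pad to 3 bytes: K' = 53 00 00.
K' ⊕ ipad = 65 36 36.  K' ⊕ opad = 0f 5c 5c.
Inner input = (K'⊕ipad) ∥ m = 65 36 36 ∥ af cd 10 2a a5.
Inner hash: sum = 101+54+54+175+205+16+42+165 = 812; mod 256 = 44 → 2c.
Outer input = (K'⊕opad) ∥ inner = 0f 5c 5c ∥ 2c.
Outer hash (tag): sum = 15+92+92+44 = 243 → f3.

f3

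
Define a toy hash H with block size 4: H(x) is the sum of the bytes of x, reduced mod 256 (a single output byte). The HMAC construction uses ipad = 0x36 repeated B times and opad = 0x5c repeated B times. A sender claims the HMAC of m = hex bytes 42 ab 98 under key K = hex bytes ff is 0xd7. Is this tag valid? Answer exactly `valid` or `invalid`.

invalid

Key hex bytes ff is 1 byte ≤ B = 4; zero-pad to 4 bytes: K' = ff 00 00 00.
K' ⊕ ipad = c9 36 36 36; K' ⊕ opad = a3 5c 5c 5c.
Inner hash: sum = 201+54+54+54+66+171+152 = 752; mod 256 = 240 → f0.
Outer hash (recomputed tag): sum = 163+92+92+92+240 = 679; mod 256 = 167 → a7.
Recomputed tag = a7; claimed = d7 → mismatch.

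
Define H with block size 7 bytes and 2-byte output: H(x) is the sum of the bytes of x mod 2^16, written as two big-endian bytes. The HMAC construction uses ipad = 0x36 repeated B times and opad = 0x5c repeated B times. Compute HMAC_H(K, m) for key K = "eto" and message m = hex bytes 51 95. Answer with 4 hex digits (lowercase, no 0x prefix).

02b2

Key "eto" = 65 74 6f is 3 bytes ≤ B = 7; zero-pad to 7 bytes: K' = 65 74 6f 00 00 00 00.
K' ⊕ ipad = 53 42 59 36 36 36 36.  K' ⊕ opad = 39 28 33 5c 5c 5c 5c.
Inner input = (K'⊕ipad) ∥ m = 53 42 59 36 36 36 36 ∥ 51 95.
Inner hash: sum = 83+66+89+54+54+54+54+81+149 = 684 → 02 ac.
Outer input = (K'⊕opad) ∥ inner = 39 28 33 5c 5c 5c 5c ∥ 02 ac.
Outer hash (tag): sum = 57+40+51+92+92+92+92+2+172 = 690 → 02 b2.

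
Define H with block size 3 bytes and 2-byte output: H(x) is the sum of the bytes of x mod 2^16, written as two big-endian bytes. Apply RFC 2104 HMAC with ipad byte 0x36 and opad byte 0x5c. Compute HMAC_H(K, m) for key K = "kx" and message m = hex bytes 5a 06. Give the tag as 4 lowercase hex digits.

00f9

Key "kx" = 6b 78 is 2 bytes ≤ B = 3; zero-pad to 3 bytes: K' = 6b 78 00.
K' ⊕ ipad = 5d 4e 36.  K' ⊕ opad = 37 24 5c.
Inner input = (K'⊕ipad) ∥ m = 5d 4e 36 ∥ 5a 06.
Inner hash: sum = 93+78+54+90+6 = 321 → 01 41.
Outer input = (K'⊕opad) ∥ inner = 37 24 5c ∥ 01 41.
Outer hash (tag): sum = 55+36+92+1+65 = 249 → 00 f9.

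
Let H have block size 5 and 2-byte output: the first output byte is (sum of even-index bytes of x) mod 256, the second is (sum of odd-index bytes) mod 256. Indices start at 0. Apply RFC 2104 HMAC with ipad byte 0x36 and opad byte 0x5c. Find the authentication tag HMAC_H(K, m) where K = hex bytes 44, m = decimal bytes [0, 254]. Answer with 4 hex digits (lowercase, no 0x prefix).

3c94

Key hex bytes 44 is 1 byte ≤ B = 5; zero-pad to 5 bytes: K' = 44 00 00 00 00.
K' ⊕ ipad = 72 36 36 36 36.  K' ⊕ opad = 18 5c 5c 5c 5c.
Inner input = (K'⊕ipad) ∥ m = 72 36 36 36 36 ∥ 00 fe.
Inner hash: even-index sum = 476 mod 256 = 220; odd-index sum = 108 mod 256 = 108 → dc 6c.
Outer input = (K'⊕opad) ∥ inner = 18 5c 5c 5c 5c ∥ dc 6c.
Outer hash (tag): even-index sum = 316 mod 256 = 60; odd-index sum = 404 mod 256 = 148 → 3c 94.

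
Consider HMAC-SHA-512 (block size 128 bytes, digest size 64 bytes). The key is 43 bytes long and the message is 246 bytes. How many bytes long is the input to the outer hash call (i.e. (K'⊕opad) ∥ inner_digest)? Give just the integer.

Key is 43 ≤ 128 bytes, zero-padded: |K'| = 128.
Outer input = (K'⊕opad) ∥ H(inner) → 128 + 64 = 192 bytes.

192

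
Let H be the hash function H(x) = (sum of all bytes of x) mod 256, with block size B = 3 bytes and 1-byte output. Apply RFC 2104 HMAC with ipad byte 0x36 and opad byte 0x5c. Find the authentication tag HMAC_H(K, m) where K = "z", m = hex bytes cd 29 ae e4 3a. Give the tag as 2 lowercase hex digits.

Key "z" = 7a is 1 byte ≤ B = 3; zero-pad to 3 bytes: K' = 7a 00 00.
K' ⊕ ipad = 4c 36 36.  K' ⊕ opad = 26 5c 5c.
Inner input = (K'⊕ipad) ∥ m = 4c 36 36 ∥ cd 29 ae e4 3a.
Inner hash: sum = 76+54+54+205+41+174+228+58 = 890; mod 256 = 122 → 7a.
Outer input = (K'⊕opad) ∥ inner = 26 5c 5c ∥ 7a.
Outer hash (tag): sum = 38+92+92+122 = 344; mod 256 = 88 → 58.

58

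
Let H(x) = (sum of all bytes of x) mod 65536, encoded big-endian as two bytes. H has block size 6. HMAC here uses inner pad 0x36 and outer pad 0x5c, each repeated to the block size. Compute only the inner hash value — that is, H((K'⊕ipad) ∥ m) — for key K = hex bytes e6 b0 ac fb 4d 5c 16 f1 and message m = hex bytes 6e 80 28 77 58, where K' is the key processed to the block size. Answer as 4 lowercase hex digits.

03ca

Key hex bytes e6 b0 ac fb 4d 5c 16 f1 is 8 bytes > B = 6, so hash it first: H(key) = 04 ed, then zero-pad to 6 bytes: K' = 04 ed 00 00 00 00.
K' ⊕ ipad = 32 db 36 36 36 36.
Inner input = 32 db 36 36 36 36 ∥ 6e 80 28 77 58.
Inner hash: sum = 50+219+54+54+54+54+110+128+40+119+88 = 970 → 03 ca.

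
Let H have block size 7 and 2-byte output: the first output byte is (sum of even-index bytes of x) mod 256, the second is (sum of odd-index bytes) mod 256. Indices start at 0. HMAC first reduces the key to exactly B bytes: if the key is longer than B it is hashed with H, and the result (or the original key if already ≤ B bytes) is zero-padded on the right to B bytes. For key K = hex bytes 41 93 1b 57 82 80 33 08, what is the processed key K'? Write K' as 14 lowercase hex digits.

|K| = 8 > B = 7, so first hash the key.
H(K): even-index sum = 273 mod 256 = 17; odd-index sum = 370 mod 256 = 114 → 11 72.
Zero-pad H(K) = 11 72 to 7 bytes: K' = 11 72 00 00 00 00 00.

11720000000000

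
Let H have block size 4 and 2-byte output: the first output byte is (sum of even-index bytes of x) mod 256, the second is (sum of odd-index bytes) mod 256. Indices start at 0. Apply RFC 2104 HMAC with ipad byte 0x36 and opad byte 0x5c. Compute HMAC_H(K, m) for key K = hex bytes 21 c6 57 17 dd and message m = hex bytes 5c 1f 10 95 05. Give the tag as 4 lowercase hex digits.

6fb2

Key hex bytes 21 c6 57 17 dd is 5 bytes > B = 4, so hash it first: H(key) = 55 dd, then zero-pad to 4 bytes: K' = 55 dd 00 00.
K' ⊕ ipad = 63 eb 36 36.  K' ⊕ opad = 09 81 5c 5c.
Inner input = (K'⊕ipad) ∥ m = 63 eb 36 36 ∥ 5c 1f 10 95 05.
Inner hash: even-index sum = 266 mod 256 = 10; odd-index sum = 469 mod 256 = 213 → 0a d5.
Outer input = (K'⊕opad) ∥ inner = 09 81 5c 5c ∥ 0a d5.
Outer hash (tag): even-index sum = 111 mod 256 = 111; odd-index sum = 434 mod 256 = 178 → 6f b2.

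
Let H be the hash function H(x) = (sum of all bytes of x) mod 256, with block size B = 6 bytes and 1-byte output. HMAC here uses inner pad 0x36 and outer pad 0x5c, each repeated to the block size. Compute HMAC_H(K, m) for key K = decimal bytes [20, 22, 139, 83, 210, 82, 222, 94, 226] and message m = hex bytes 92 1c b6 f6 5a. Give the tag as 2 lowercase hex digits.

20

Key decimal bytes [20, 22, 139, 83, 210, 82, 222, 94, 226] = 14 16 8b 53 d2 52 de 5e e2 is 9 bytes > B = 6, so hash it first: H(key) = 4a, then zero-pad to 6 bytes: K' = 4a 00 00 00 00 00.
K' ⊕ ipad = 7c 36 36 36 36 36.  K' ⊕ opad = 16 5c 5c 5c 5c 5c.
Inner input = (K'⊕ipad) ∥ m = 7c 36 36 36 36 36 ∥ 92 1c b6 f6 5a.
Inner hash: sum = 124+54+54+54+54+54+146+28+182+246+90 = 1086; mod 256 = 62 → 3e.
Outer input = (K'⊕opad) ∥ inner = 16 5c 5c 5c 5c 5c ∥ 3e.
Outer hash (tag): sum = 22+92+92+92+92+92+62 = 544; mod 256 = 32 → 20.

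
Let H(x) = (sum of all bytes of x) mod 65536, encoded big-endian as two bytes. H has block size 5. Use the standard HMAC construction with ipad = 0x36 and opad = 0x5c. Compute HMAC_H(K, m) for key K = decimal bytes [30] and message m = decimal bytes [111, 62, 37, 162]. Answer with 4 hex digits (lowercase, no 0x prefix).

Key decimal bytes [30] = 1e is 1 byte ≤ B = 5; zero-pad to 5 bytes: K' = 1e 00 00 00 00.
K' ⊕ ipad = 28 36 36 36 36.  K' ⊕ opad = 42 5c 5c 5c 5c.
Inner input = (K'⊕ipad) ∥ m = 28 36 36 36 36 ∥ 6f 3e 25 a2.
Inner hash: sum = 40+54+54+54+54+111+62+37+162 = 628 → 02 74.
Outer input = (K'⊕opad) ∥ inner = 42 5c 5c 5c 5c ∥ 02 74.
Outer hash (tag): sum = 66+92+92+92+92+2+116 = 552 → 02 28.

0228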